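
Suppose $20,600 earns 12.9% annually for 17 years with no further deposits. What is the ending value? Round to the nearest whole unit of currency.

20,600 × (1+0.129)^17 = 20,600 × 7.866780 = 162,055.6709

$162,056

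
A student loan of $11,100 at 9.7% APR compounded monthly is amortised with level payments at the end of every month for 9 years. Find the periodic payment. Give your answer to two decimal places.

$154.48

With 12 periods per year: i = 0.00808333, n = 108.
Annuity-PV factor = 71.855870; PMT = 11100 / 71.855870 = 154.4759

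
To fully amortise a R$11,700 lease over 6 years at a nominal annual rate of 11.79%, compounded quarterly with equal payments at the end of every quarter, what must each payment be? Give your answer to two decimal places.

R$686.95

With 4 periods per year: i = 0.029475, n = 24.
PMT = 11700 / ( [1 − (1+0.029475)^(−24)] / 0.029475 ) = 11700 / 17.031719 = 686.9536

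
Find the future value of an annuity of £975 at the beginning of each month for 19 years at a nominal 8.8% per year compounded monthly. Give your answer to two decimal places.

£574,615.07

Periodic rate i = 0.088/12 = 0.00733333; n = 19 × 12 = 228 periods.
FV = PMT · [(1+i)^n − 1] / i × (1+i) = 975 · 589.348786 = 574,615.0659
(Beginning-of-period payments → annuity-due factor ×(1+i).)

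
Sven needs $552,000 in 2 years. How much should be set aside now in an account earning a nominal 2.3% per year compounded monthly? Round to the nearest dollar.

Periodic rate i = 0.023/12 = 0.00191667; n = 2 × 12 = 24 periods.
PV = FV·(1+i)^(−n) = 552,000 × 0.955084 = 527,206.3740

$527,206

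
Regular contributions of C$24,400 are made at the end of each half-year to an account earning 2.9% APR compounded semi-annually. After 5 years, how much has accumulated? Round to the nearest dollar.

C$260,553

Periodic rate i = 0.029/2 = 0.0145; n = 5 × 2 = 10 periods.
Accumulation factor s(10|0.0145) = 10.678381; FV = 24400 × 10.678381 = 260,552.5083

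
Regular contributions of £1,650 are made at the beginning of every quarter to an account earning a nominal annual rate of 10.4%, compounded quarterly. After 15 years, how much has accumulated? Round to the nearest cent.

Periodic rate i = 0.104/4 = 0.026; n = 15 × 4 = 60 periods.
FV = PMT · [(1+i)^n − 1] / i × (1+i) = 1650 · 144.622299 = 238,626.7935
Payments are at the start of each period, so multiply by (1+i).

£238,626.79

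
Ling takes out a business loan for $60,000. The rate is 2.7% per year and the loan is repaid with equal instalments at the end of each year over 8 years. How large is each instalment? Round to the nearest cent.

$8,439.55

PMT = 60000 / ( [1 − (1+0.027)^(−8)] / 0.027 ) = 60000 / 7.109382 = 8,439.5519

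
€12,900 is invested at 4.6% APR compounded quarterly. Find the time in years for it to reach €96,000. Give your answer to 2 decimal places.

Periodic rate i = 0.046/4 = 0.0115.
n = ln(96000/12900) / ln(1+0.0115) = ln(7.44186) / 0.011434 = 175.5339 quarters
= 175.5339/4 years

43.88 years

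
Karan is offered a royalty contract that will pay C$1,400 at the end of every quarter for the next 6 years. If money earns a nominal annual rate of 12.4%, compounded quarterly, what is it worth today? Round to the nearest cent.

C$23,456.36

i = 0.124/4 = 0.031 per quarter; n = 6·4 = 24.
PV = PMT · [1 − (1+i)^(−n)] / i = 1400 · 16.754544 = 23,456.3610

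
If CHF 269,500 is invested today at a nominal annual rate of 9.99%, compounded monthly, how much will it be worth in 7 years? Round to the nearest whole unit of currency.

CHF 540,759

i = 0.0999/12 = 0.008325 per month; n = 7·12 = 84.
FV = PV·(1+i)^n = 269,500 × 2.006527 = 540,758.9464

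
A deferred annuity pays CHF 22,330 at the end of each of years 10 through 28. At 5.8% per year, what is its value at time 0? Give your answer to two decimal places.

PV at t=9 (ordinary 19-year annuity): 22330 × a(19|0.058) = 22330 × 11.334687 = 253,103.5693
Discount back 9 years: 253,103.5693 × (1+0.058)^(−9) = 253,103.5693 × 0.602045 = 152,379.7513

CHF 152,379.75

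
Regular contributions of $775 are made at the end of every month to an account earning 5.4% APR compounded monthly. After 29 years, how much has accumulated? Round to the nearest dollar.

$649,393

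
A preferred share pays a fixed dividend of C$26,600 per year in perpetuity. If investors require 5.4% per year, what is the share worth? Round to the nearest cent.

PV = PMT / i = 26600 / 0.054 = 492,592.5926

C$492,592.59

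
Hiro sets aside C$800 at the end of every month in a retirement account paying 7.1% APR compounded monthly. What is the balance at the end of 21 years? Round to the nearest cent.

Periodic rate i = 0.071/12 = 0.00591667; n = 21 × 12 = 252 periods.
FV = PMT · [(1+i)^n − 1] / i = 800 · 578.376933 = 462,701.5462

C$462,701.55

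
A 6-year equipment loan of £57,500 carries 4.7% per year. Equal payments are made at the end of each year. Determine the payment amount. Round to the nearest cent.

£11,220.05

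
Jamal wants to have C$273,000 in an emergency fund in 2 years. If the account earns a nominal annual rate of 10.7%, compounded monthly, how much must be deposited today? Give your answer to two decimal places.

C$220,615.25

With 12 periods per year: i = 0.00891667, n = 24.
PV = 273,000 / (1 + 0.00891667)^24 = 273,000 / 1.237448 = 220,615.2523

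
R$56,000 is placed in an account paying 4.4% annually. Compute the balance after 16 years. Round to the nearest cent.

R$111,531.11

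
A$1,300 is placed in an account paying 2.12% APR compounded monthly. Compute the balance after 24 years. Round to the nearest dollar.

A$2,161

i = 0.0212/12 = 0.00176667 per month; n = 24·12 = 288.
FV = 1,300 × (1 + 0.00176667)^288 = 2,161.3118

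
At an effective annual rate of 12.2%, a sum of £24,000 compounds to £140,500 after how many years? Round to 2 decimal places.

15.35 years

(1+i)^n = 140500/24000 = 5.85417, so n = ln 5.85417 / ln 1.122 = 15.3515 years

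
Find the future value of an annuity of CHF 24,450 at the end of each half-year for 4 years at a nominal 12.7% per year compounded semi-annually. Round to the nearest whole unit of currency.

CHF 245,054

With 2 periods per year: i = 0.0635, n = 8.
Accumulation factor s(8|0.0635) = 10.022669; FV = 24450 × 10.022669 = 245,054.2643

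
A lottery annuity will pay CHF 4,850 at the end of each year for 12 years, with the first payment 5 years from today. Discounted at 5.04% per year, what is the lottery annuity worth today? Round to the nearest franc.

PV at t=4 (ordinary 12-year annuity): 4850 × a(12|0.0504) = 4850 × 8.843290 = 42,889.9581
PV₀ = 42,889.9581 / (1+0.0504)^4 = 42,889.9581 / 1.217360 = 35,231.9572

CHF 35,232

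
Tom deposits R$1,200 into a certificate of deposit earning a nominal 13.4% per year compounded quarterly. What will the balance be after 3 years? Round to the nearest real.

R$1,782

With 4 periods per year: i = 0.0335, n = 12.
1,200 × (1+0.0335)^12 = 1,200 × 1.484998 = 1,781.9972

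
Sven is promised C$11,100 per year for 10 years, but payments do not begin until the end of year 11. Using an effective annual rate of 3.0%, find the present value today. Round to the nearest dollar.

PV at t=10 (ordinary 10-year annuity): 11100 × a(10|0.03) = 11100 × 8.530203 = 94,685.2515
Discount back 10 years: 94,685.2515 × (1+0.03)^(−10) = 94,685.2515 × 0.744094 = 70,454.7195

C$70,455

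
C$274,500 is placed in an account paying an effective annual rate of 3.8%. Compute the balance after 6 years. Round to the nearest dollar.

FV = PV·(1+i)^n = 274,500 × 1.250789 = 343,341.6342

C$343,342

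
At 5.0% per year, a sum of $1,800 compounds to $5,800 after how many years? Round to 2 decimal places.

(1+i)^n = 5800/1800 = 3.22222, so n = ln 3.22222 / ln 1.05 = 23.9817 years

23.98 years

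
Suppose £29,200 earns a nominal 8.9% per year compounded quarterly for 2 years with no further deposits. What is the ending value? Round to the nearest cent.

Periodic rate i = 0.089/4 = 0.02225; n = 2 × 4 = 8 periods.
FV = PV·(1+i)^n = 29,200 × 1.192496 = 34,820.8850

£34,820.89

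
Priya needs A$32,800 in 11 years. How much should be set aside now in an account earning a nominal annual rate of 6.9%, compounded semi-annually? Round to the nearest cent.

A$15,552.60

i = 0.069/2 = 0.0345 per half-year; n = 11·2 = 22.
PV = FV·(1+i)^(−n) = 32,800 × 0.474165 = 15,552.5983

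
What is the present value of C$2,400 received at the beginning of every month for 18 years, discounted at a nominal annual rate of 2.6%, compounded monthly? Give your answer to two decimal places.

C$414,541.04

Periodic rate i = 0.026/12 = 0.00216667; n = 18 × 12 = 216 periods.
PV = PMT · [1 − (1+i)^(−n)] / i × (1+i) = 2400 · 172.725434 = 414,541.0416
(Beginning-of-period payments → annuity-due factor ×(1+i).)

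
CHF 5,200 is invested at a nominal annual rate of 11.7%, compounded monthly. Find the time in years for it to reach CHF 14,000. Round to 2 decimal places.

8.51 years

Periodic rate i = 0.117/12 = 0.00975.
n = ln(14000/5200) / ln(1+0.00975) = ln(2.69231) / 0.009703 = 102.0738 months
= 102.0738/12 years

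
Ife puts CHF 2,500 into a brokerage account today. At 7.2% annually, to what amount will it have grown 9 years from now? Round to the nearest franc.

CHF 4,674

FV = 2,500 × (1 + 0.072)^9 = 4,674.0470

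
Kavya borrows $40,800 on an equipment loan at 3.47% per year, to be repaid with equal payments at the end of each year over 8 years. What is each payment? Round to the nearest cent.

Annuity-PV factor = 6.882570; PMT = 40800 / 6.882570 = 5,928.0179

$5,928.02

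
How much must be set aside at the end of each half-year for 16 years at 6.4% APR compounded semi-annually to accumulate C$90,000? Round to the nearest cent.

C$1,655.17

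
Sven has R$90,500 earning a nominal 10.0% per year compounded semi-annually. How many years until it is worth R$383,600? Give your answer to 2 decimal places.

14.80 years

Periodic rate i = 0.1/2 = 0.05.
(1+i)^n = 383600/90500 = 4.23867, so n = ln 4.23867 / ln 1.05 = 29.6013 half-years
= 29.6013/2 years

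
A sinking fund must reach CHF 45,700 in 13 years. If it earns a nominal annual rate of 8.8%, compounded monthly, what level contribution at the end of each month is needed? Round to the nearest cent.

CHF 157.62

i = 0.088/12 = 0.00733333 per month; n = 13·12 = 156.
PMT = 45700 / ( [(1+0.00733333)^156 − 1] / 0.00733333 ) = 45700 / 289.939569 = 157.6191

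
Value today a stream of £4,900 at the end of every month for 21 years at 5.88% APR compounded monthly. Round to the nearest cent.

£708,228.58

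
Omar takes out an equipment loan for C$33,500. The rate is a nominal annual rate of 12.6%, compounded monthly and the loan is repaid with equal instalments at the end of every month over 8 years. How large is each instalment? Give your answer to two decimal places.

C$555.57

Periodic rate i = 0.126/12 = 0.0105; n = 8 × 12 = 96 periods.
Annuity-PV factor = 60.297992; PMT = 33500 / 60.297992 = 555.5741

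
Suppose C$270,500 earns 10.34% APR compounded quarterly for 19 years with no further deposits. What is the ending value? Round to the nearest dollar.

C$1,881,659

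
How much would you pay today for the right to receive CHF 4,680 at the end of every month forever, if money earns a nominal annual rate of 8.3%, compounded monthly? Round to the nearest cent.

Periodic rate i = 0.083/12 = 0.00691667.
PV = PMT / i = 4680 / 0.00691667 = 676,626.5060

CHF 676,626.51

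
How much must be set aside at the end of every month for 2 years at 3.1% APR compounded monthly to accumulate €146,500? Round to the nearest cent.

i = 0.031/12 = 0.00258333 per month; n = 2·12 = 24.
PMT = 146500 / ( [(1+0.00258333)^24 − 1] / 0.00258333 ) = 146500 / 24.726692 = 5,924.7714

€5,924.77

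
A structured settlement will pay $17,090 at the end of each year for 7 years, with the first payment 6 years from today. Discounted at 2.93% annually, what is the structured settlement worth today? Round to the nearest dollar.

$92,403

PV at t=5 (ordinary 7-year annuity): 17090 × a(7|0.0293) = 17090 × 6.246752 = 106,756.9993
Discount back 5 years: 106,756.9993 × (1+0.0293)^(−5) = 106,756.9993 × 0.865546 = 92,403.0900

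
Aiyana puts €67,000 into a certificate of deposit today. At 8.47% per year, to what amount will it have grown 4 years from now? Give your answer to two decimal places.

67,000 × (1+0.0847)^4 = 67,000 × 1.384327 = 92,749.8815

€92,749.88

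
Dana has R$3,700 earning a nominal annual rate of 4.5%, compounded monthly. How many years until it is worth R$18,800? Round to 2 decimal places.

36.19 years

Periodic rate i = 0.045/12 = 0.00375.
n = ln(18800/3700) / ln(1+0.00375) = ln(5.08108) / 0.003743 = 434.2853 months
= 434.2853/12 years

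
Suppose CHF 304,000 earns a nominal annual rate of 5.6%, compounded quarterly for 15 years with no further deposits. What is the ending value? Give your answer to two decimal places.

With 4 periods per year: i = 0.014, n = 60.
FV = 304,000 × (1 + 0.014)^60 = 700,085.1787

CHF 700,085.18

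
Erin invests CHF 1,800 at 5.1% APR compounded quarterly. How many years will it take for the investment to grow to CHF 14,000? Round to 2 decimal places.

Periodic rate i = 0.051/4 = 0.01275.
n = ln(14000/1800) / ln(1+0.01275) = ln(7.77778) / 0.012669 = 161.9074 quarters
= 161.9074/4 years

40.48 years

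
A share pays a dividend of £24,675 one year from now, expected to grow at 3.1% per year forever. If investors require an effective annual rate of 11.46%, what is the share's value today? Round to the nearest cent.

PV = D₁/(r − g) = 24675/(0.1146 − 0.031) = 295,155.5024

£295,155.50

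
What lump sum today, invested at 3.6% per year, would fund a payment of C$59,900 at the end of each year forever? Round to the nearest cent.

PV = PMT / i = 59900 / 0.036 = 1,663,888.8889

C$1,663,888.89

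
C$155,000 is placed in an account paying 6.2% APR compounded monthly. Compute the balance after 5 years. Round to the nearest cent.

With 12 periods per year: i = 0.00516667, n = 60.
155,000 × (1+0.00516667)^60 = 155,000 × 1.362337 = 211,162.2998

C$211,162.30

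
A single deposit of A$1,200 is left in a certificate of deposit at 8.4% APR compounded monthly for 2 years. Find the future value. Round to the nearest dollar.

Periodic rate i = 0.084/12 = 0.007; n = 2 × 12 = 24 periods.
1,200 × (1+0.007)^24 = 1,200 × 1.182244 = 1,418.6934

A$1,419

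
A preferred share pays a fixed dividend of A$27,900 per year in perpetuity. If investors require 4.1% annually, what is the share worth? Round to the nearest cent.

PV = C/r = 27900/0.041 = 680,487.8049

A$680,487.80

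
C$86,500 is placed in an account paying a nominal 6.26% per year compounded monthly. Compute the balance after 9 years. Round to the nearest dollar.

i = 0.0626/12 = 0.00521667 per month; n = 9·12 = 108.
86,500 × (1+0.00521667)^108 = 86,500 × 1.754064 = 151,726.5625

C$151,727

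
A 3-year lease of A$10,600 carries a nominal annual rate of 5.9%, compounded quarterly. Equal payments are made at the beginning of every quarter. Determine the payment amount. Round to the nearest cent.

With 4 periods per year: i = 0.01475, n = 12.
Annuity-PV factor × (1+i) = 11.085647; PMT = 10600 / 11.085647 = 956.1913

A$956.19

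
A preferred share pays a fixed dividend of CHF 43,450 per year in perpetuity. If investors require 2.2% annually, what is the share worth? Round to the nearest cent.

CHF 1,975,000.00

PV = C/r = 43450/0.022 = 1,975,000.0000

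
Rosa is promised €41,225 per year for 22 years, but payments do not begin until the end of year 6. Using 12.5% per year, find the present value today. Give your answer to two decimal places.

€169,302.57

PV at t=5 (ordinary 22-year annuity): 41225 × a(22|0.125) = 41225 × 7.400575 = 305,088.7248
Discount back 5 years: 305,088.7248 × (1+0.125)^(−5) = 305,088.7248 × 0.554929 = 169,302.5679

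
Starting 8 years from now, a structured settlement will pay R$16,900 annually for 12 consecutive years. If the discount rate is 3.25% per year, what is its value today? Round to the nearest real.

PV at t=7 (ordinary 12-year annuity): 16900 × a(12|0.0325) = 16900 × 9.807076 = 165,739.5910
PV₀ = 165,739.5910 / (1+0.0325)^7 = 165,739.5910 / 1.250923 = 132,493.8868

R$132,494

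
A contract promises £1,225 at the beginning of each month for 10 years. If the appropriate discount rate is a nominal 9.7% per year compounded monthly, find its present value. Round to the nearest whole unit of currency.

Periodic rate i = 0.097/12 = 0.00808333; n = 10 × 12 = 120 periods.
PV = 1225 × [1 − (1+0.00808333)^(−120)] / 0.00808333 × (1+i) = 1225 × 77.250678 = 94,632.0804
Payments are at the start of each period, so multiply by (1+i).

£94,632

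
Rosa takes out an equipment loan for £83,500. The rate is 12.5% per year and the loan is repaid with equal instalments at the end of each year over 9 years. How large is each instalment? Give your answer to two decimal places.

£15,970.21

PMT = 83500 / ( [1 − (1+0.125)^(−9)] / 0.125 ) = 83500 / 5.228485 = 15,970.2103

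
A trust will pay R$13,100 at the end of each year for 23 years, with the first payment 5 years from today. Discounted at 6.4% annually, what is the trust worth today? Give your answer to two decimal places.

Value one period before first payment (t=4): 13100 × [1 − (1+0.064)^(−23)] / 0.064 = 13100 × 11.873866 = 155,547.6441
Discount back 4 years: 155,547.6441 × (1+0.064)^(−4) = 155,547.6441 × 0.780249 = 121,365.9685

R$121,365.97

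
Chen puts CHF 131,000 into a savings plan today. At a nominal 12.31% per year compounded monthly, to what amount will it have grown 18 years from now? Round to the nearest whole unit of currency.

CHF 1,187,623

With 12 periods per year: i = 0.0102583, n = 216.
131,000 × (1+0.0102583)^216 = 131,000 × 9.065826 = 1,187,623.1644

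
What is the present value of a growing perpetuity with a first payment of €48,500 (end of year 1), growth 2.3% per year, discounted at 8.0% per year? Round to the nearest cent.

€850,877.19

PV = PMT / (i − g) = 48500 / (0.08 − 0.023) = 48500 / 0.057000 = 850,877.1930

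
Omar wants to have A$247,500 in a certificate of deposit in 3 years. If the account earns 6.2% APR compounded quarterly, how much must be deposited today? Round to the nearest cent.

Periodic rate i = 0.062/4 = 0.0155; n = 3 × 4 = 12 periods.
PV = 247,500 / (1 + 0.0155)^12 = 247,500 / 1.202705 = 205,786.1160

A$205,786.12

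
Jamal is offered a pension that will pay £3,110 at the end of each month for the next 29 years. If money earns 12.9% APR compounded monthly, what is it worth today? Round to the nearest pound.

£282,299

i = 0.129/12 = 0.01075 per month; n = 29·12 = 348.
Annuity factor a(348|0.01075) = 90.771265; PV = 3110 × 90.771265 = 282,298.6355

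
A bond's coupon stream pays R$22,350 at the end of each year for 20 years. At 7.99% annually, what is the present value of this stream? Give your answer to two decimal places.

PV = PMT · [1 − (1+i)^(−n)] / i = 22350 · 9.825458 = 219,598.9864

R$219,598.99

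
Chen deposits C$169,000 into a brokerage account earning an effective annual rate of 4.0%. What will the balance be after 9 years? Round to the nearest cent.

C$240,539.70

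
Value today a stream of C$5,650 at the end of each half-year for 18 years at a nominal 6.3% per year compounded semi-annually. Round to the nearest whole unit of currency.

Periodic rate i = 0.063/2 = 0.0315; n = 18 × 2 = 36 periods.
PV = 5650 × [1 − (1+0.0315)^(−36)] / 0.0315 = 5650 × 21.351688 = 120,637.0361

C$120,637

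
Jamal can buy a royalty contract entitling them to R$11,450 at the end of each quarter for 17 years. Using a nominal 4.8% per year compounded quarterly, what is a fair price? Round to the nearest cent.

With 4 periods per year: i = 0.012, n = 68.
Annuity factor a(68|0.012) = 46.304170; PV = 11450 × 46.304170 = 530,182.7423

R$530,182.74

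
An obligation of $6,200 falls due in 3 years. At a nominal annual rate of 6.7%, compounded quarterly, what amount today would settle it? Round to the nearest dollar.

$5,080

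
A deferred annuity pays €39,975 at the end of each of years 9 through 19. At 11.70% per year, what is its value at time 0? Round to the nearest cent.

€99,242.57

PV at t=8 (ordinary 11-year annuity): 39975 × a(11|0.117) = 39975 × 6.016375 = 240,504.5969
PV₀ = 240,504.5969 / (1+0.117)^8 = 240,504.5969 / 2.423402 = 99,242.5687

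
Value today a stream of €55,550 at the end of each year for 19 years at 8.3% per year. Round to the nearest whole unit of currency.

€522,159

Annuity factor a(19|0.083) = 9.399807; PV = 55550 × 9.399807 = 522,159.2836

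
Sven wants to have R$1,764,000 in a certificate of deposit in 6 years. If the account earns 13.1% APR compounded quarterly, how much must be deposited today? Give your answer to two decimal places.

R$813,979.92

i = 0.131/4 = 0.03275 per quarter; n = 6·4 = 24.
PV = FV·(1+i)^(−n) = 1,764,000 × 0.461440 = 813,979.9233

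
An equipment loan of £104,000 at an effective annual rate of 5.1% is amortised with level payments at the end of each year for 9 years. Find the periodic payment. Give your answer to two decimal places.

Annuity-PV factor = 7.076276; PMT = 104000 / 7.076276 = 14,696.9957

£14,697.00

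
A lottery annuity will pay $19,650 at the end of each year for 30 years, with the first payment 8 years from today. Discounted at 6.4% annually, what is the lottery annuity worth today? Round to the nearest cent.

Value one period before first payment (t=7): 19650 × [1 − (1+0.064)^(−30)] / 0.064 = 19650 × 13.195196 = 259,285.6075
Discount back 7 years: 259,285.6075 × (1+0.064)^(−7) = 259,285.6075 × 0.647752 = 167,952.7096

$167,952.71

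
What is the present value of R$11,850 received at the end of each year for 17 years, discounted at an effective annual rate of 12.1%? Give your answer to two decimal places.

R$83,885.14

Annuity factor a(17|0.121) = 7.078915; PV = 11850 × 7.078915 = 83,885.1381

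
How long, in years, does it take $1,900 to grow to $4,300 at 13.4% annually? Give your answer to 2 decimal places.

6.50 years

n = ln(4300/1900) / ln(1+0.134) = ln(2.26316) / 0.125751 = 6.4951 years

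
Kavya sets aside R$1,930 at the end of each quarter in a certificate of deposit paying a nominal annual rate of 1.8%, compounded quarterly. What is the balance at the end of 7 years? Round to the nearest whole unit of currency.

Periodic rate i = 0.018/4 = 0.0045; n = 7 × 4 = 28 periods.
FV = PMT · [(1+i)^n − 1] / i = 1930 · 29.769246 = 57,454.6444

R$57,455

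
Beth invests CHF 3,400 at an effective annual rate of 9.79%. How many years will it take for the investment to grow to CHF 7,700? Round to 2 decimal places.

8.75 years

(1+i)^n = 7700/3400 = 2.26471, so n = ln 2.26471 / ln 1.0979 = 8.7522 years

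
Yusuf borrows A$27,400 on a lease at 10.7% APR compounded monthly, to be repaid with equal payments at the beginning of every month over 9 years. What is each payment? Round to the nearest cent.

A$392.72

With 12 periods per year: i = 0.00891667, n = 108.
PMT = 27400 / ( [1 − (1+0.00891667)^(−108)] / 0.00891667 × (1+i) ) = 27400 / 69.770411 = 392.7166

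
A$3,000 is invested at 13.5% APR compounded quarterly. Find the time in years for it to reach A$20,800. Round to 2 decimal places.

14.58 years

Periodic rate i = 0.135/4 = 0.03375.
n = ln(20800/3000) / ln(1+0.03375) = ln(6.93333) / 0.033193 = 58.3359 quarters
= 58.3359/4 years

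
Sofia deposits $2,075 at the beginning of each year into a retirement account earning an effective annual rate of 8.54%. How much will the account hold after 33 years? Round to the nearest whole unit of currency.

FV = PMT · [(1+i)^n − 1] / i × (1+i) = 2075 · 177.221425 = 367,734.4562
(Beginning-of-period payments → annuity-due factor ×(1+i).)

$367,734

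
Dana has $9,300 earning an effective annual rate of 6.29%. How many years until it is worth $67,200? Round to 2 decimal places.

32.42 years

(1+i)^n = 67200/9300 = 7.22581, so n = ln 7.22581 / ln 1.0629 = 32.4201 years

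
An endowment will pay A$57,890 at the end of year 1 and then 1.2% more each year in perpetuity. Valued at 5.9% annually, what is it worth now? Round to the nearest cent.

A$1,231,702.13

PV = D₁/(r − g) = 57890/(0.059 − 0.012) = 1,231,702.1277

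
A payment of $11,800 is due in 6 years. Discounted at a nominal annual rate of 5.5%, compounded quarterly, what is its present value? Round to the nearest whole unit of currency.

Periodic rate i = 0.055/4 = 0.01375; n = 6 × 4 = 24 periods.
PV = FV·(1+i)^(−n) = 11,800 × 0.720542 = 8,502.3934

$8,502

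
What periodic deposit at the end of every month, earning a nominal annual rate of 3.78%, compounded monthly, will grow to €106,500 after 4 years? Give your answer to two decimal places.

€2,058.72

With 12 periods per year: i = 0.00315, n = 48.
PMT = 106500 / ( [(1+0.00315)^48 − 1] / 0.00315 ) = 106500 / 51.731074 = 2,058.7239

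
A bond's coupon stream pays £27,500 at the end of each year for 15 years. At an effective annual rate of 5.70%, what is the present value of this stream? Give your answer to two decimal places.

Annuity factor a(15|0.057) = 9.905496; PV = 27500 × 9.905496 = 272,401.1380

£272,401.14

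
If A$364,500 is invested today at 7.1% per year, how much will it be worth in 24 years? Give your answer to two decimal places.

FV = 364,500 × (1 + 0.071)^24 = 1,890,796.6868

A$1,890,796.69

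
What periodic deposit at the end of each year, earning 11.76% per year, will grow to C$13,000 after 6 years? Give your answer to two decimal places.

FV-annuity factor = 8.066161; PMT = 13000 / 8.066161 = 1,611.6713

C$1,611.67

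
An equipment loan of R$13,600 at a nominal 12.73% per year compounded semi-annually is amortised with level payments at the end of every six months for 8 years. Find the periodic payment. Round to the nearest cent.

R$1,379.68

With 2 periods per year: i = 0.06365, n = 16.
Annuity-PV factor = 9.857337; PMT = 13600 / 9.857337 = 1,379.6829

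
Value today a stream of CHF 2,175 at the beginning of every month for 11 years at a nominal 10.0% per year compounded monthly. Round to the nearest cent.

Periodic rate i = 0.1/12 = 0.00833333; n = 11 × 12 = 132 periods.
PV = 2175 × [1 − (1+0.00833333)^(−132)] / 0.00833333 × (1+i) = 2175 × 80.538594 = 175,171.4426
Payments are at the start of each period, so multiply by (1+i).

CHF 175,171.44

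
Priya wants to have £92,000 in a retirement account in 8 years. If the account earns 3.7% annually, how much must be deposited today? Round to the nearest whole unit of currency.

£68,795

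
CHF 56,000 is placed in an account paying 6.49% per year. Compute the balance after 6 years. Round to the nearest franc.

56,000 × (1+0.0649)^6 = 56,000 × 1.458320 = 81,665.9445

CHF 81,666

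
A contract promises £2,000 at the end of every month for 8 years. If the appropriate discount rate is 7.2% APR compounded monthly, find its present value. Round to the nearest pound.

With 12 periods per year: i = 0.006, n = 96.
PV = 2000 × [1 − (1+0.006)^(−96)] / 0.006 = 2000 × 72.814868 = 145,629.7359

£145,630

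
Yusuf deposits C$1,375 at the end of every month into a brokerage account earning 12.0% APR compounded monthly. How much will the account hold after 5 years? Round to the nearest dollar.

i = 0.12/12 = 0.01 per month; n = 5·12 = 60.
Accumulation factor s(60|0.01) = 81.669670; FV = 1375 × 81.669670 = 112,295.7961

C$112,296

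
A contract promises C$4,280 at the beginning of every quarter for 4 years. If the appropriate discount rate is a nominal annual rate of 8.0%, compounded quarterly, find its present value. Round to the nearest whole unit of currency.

C$59,275

With 4 periods per year: i = 0.02, n = 16.
PV = 4280 × [1 − (1+0.02)^(−16)] / 0.02 × (1+i) = 4280 × 13.849264 = 59,274.8478
Payments are at the start of each period, so multiply by (1+i).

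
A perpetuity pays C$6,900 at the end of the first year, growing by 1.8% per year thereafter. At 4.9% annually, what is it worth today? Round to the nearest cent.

PV = PMT / (i − g) = 6900 / (0.049 − 0.018) = 6900 / 0.031000 = 222,580.6452

C$222,580.65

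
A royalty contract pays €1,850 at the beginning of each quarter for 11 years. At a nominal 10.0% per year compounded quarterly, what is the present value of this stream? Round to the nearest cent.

€50,257.92

i = 0.1/4 = 0.025 per quarter; n = 11·4 = 44.
Annuity factor a(44|0.025) × (1+i) = 27.166446; PV = 1850 × 27.166446 = 50,257.9245
Payments are at the start of each period, so multiply by (1+i).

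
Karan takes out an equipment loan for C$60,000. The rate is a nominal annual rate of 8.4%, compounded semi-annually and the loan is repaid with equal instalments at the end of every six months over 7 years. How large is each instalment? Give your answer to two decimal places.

C$5,755.39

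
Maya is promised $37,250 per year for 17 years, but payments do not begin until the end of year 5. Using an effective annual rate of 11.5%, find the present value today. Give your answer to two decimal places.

$176,635.04

PV at t=4 (ordinary 17-year annuity): 37250 × a(17|0.115) = 37250 × 7.329090 = 273,008.6003
PV₀ = 273,008.6003 / (1+0.115)^4 = 273,008.6003 / 1.545608 = 176,635.0391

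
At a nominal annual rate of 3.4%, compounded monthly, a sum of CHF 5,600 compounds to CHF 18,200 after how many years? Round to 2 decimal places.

Periodic rate i = 0.034/12 = 0.00283333.
(1+i)^n = 18200/5600 = 3.25000, so n = ln 3.25000 / ln 1.00283 = 416.5849 months
= 416.5849/12 years

34.72 years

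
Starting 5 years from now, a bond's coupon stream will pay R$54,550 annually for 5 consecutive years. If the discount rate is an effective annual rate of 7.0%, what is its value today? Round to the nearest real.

Value one period before first payment (t=4): 54550 × [1 − (1+0.07)^(−5)] / 0.07 = 54550 × 4.100197 = 223,665.7701
PV₀ = 223,665.7701 / (1+0.07)^4 = 223,665.7701 / 1.310796 = 170,633.5451

R$170,634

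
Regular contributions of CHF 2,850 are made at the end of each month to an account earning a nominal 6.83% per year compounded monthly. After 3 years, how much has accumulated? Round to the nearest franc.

With 12 periods per year: i = 0.00569167, n = 36.
FV = 2850 × [(1+0.00569167)^36 − 1] / 0.00569167 = 2850 × 39.828319 = 113,510.7102

CHF 113,511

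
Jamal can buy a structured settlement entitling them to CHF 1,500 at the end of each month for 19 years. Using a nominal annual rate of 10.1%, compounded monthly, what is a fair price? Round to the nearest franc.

CHF 151,853

With 12 periods per year: i = 0.00841667, n = 228.
PV = 1500 × [1 − (1+0.00841667)^(−228)] / 0.00841667 = 1500 × 101.235216 = 151,852.8242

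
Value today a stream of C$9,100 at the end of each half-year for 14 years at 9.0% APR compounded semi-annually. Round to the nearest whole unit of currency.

i = 0.09/2 = 0.045 per half-year; n = 14·2 = 28.
Annuity factor a(28|0.045) = 15.742874; PV = 9100 × 15.742874 = 143,260.1490

C$143,260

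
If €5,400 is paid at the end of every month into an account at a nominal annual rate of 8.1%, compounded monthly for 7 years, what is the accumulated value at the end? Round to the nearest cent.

€607,691.87

Periodic rate i = 0.081/12 = 0.00675; n = 7 × 12 = 84 periods.
FV = PMT · [(1+i)^n − 1] / i = 5400 · 112.535532 = 607,691.8703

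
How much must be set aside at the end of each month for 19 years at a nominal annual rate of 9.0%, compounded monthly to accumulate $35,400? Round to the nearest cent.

$59.08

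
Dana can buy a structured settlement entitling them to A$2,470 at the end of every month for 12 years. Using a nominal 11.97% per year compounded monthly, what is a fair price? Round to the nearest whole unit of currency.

A$188,319

With 12 periods per year: i = 0.009975, n = 144.
PV = 2470 × [1 − (1+0.009975)^(−144)] / 0.009975 = 2470 × 76.242555 = 188,319.1117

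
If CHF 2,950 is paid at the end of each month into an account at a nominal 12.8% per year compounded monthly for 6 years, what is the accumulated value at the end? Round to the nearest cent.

With 12 periods per year: i = 0.0106667, n = 72.
FV = 2950 × [(1+0.0106667)^72 − 1] / 0.0106667 = 2950 × 107.503350 = 317,134.8818

CHF 317,134.88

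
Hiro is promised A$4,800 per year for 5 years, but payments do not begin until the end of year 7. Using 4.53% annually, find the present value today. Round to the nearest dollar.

Value one period before first payment (t=6): 4800 × [1 − (1+0.0453)^(−5)] / 0.0453 = 4800 × 4.386309 = 21,054.2841
PV₀ = 21,054.2841 / (1+0.0453)^6 = 21,054.2841 / 1.304505 = 16,139.6746

A$16,140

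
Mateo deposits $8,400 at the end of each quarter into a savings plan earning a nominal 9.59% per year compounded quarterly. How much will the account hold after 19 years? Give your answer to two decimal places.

$1,770,492.81

With 4 periods per year: i = 0.023975, n = 76.
FV = PMT · [(1+i)^n − 1] / i = 8400 · 210.772953 = 1,770,492.8092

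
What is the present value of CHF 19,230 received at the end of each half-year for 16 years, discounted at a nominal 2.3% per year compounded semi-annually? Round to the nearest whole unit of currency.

i = 0.023/2 = 0.0115 per half-year; n = 16·2 = 32.
PV = PMT · [1 − (1+i)^(−n)] / i = 19230 · 26.645905 = 512,400.7462

CHF 512,401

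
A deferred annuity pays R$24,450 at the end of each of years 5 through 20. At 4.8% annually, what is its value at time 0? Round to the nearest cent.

Value one period before first payment (t=4): 24450 × [1 − (1+0.048)^(−16)] / 0.048 = 24450 × 10.993715 = 268,796.3388
PV₀ = 268,796.3388 / (1+0.048)^4 = 268,796.3388 / 1.206272 = 222,832.3387

R$222,832.34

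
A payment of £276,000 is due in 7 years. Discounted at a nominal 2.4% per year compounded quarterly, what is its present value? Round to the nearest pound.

i = 0.024/4 = 0.006 per quarter; n = 7·4 = 28.
Discount factor = (1+0.006)^(−28) = 0.845778; PV = 276,000 × 0.845778 = 233,434.8116

£233,435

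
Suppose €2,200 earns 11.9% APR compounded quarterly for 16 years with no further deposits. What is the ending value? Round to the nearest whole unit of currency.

€14,363

With 4 periods per year: i = 0.02975, n = 64.
FV = 2,200 × (1 + 0.02975)^64 = 14,363.4220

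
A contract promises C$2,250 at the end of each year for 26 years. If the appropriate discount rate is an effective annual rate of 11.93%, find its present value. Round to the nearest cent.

PV = PMT · [1 − (1+i)^(−n)] / i = 2250 · 7.934774 = 17,853.2405

C$17,853.24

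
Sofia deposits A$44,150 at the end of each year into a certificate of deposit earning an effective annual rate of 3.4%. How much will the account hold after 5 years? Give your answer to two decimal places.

A$236,280.11

FV = PMT · [(1+i)^n − 1] / i = 44150 · 5.351758 = 236,280.1094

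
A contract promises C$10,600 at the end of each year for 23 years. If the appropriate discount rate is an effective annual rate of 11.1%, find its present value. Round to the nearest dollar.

PV = 10600 × [1 − (1+0.111)^(−23)] / 0.111 = 10600 × 8.208707 = 87,012.2989

C$87,012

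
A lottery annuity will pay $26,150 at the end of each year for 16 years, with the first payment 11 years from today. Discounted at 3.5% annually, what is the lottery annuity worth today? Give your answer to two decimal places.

Value one period before first payment (t=10): 26150 × [1 − (1+0.035)^(−16)] / 0.035 = 26150 × 12.094117 = 316,261.1545
PV₀ = 316,261.1545 / (1+0.035)^10 = 316,261.1545 / 1.410599 = 224,203.4825

$224,203.48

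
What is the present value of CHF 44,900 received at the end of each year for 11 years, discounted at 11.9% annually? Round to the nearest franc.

CHF 267,772

PV = PMT · [1 − (1+i)^(−n)] / i = 44900 · 5.963742 = 267,772.0112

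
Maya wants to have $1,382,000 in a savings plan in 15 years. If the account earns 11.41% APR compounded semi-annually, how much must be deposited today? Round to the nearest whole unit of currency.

$261,603

Periodic rate i = 0.1141/2 = 0.05705; n = 15 × 2 = 30 periods.
PV = 1,382,000 / (1 + 0.05705)^30 = 1,382,000 / 5.282821 = 261,602.6424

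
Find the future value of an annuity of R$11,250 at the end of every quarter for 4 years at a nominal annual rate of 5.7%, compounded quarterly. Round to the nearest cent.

R$200,578.12

Periodic rate i = 0.057/4 = 0.01425; n = 4 × 4 = 16 periods.
Accumulation factor s(16|0.01425) = 17.829166; FV = 11250 × 17.829166 = 200,578.1213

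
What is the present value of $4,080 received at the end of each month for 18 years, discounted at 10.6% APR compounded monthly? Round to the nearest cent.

$392,776.92

i = 0.106/12 = 0.00883333 per month; n = 18·12 = 216.
PV = PMT · [1 − (1+i)^(−n)] / i = 4080 · 96.268854 = 392,776.9247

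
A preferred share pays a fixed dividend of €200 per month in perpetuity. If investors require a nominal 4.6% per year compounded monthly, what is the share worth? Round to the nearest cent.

€52,173.91

Periodic rate i = 0.046/12 = 0.00383333.
PV = PMT / i = 200 / 0.00383333 = 52,173.9130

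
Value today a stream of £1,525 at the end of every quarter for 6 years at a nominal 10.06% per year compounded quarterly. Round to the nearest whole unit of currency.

£27,229

Periodic rate i = 0.1006/4 = 0.02515; n = 6 × 4 = 24 periods.
PV = PMT · [1 − (1+i)^(−n)] / i = 1525 · 17.855384 = 27,229.4604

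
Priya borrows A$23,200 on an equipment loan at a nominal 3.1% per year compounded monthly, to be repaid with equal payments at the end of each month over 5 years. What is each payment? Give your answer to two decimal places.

A$417.91

i = 0.031/12 = 0.00258333 per month; n = 5·12 = 60.
PMT = 23200 / ( [1 − (1+0.00258333)^(−60)] / 0.00258333 ) = 23200 / 55.514957 = 417.9054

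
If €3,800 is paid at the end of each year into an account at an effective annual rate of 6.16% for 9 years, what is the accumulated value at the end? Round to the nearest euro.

€43,957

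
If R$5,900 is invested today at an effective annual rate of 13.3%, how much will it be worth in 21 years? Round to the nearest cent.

5,900 × (1+0.133)^21 = 5,900 × 13.766645 = 81,223.2043

R$81,223.20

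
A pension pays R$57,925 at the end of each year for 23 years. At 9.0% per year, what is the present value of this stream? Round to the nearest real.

R$554,933

Annuity factor a(23|0.09) = 9.580207; PV = 57925 × 9.580207 = 554,933.4805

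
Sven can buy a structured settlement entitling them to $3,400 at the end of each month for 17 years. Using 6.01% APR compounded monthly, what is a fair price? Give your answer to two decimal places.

$433,863.82

With 12 periods per year: i = 0.00500833, n = 204.
Annuity factor a(204|0.00500833) = 127.607007; PV = 3400 × 127.607007 = 433,863.8227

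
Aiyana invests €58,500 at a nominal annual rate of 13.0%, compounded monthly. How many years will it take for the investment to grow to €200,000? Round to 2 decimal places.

9.51 years

Periodic rate i = 0.13/12 = 0.0108333.
n = ln(200000/58500) / ln(1+0.0108333) = ln(3.41880) / 0.010775 = 114.0865 months
= 114.0865/12 years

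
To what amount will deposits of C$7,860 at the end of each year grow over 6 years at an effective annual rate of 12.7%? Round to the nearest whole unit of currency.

FV = PMT · [(1+i)^n − 1] / i = 7860 · 8.259900 = 64,922.8113

C$64,923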